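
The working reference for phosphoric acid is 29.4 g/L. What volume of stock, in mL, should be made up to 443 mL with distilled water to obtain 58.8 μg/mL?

58.8 μg/mL = 0.0588 g/L.
V₁ = C₂V₂/C₁ = 0.0588 × 443 / 29.4 = 0.886 mL.

0.886 mL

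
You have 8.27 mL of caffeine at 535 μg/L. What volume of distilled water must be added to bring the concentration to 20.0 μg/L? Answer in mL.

V₂ = C₁V₁/C₂ = 535 × 8.27 / 20.0 = 221 mL.
Diluent to add = V₂ − V₁ = 221 − 8.27 = 213 mL.

213 mL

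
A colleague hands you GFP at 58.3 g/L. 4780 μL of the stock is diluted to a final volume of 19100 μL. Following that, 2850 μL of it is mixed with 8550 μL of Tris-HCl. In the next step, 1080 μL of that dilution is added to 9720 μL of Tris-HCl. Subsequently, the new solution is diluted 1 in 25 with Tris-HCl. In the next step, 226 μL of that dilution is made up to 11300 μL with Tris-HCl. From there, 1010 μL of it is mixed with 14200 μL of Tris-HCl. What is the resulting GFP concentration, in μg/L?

Overall dilution factor = 3.996 × 4 × 10 × 25 × 50 × 15.06 = 3.01 × 10⁶.
58.3 g/L / 3.01 × 10⁶ = 1.94 × 10⁻⁵ g/L = 19.4 μg/L.

19.4 μg/L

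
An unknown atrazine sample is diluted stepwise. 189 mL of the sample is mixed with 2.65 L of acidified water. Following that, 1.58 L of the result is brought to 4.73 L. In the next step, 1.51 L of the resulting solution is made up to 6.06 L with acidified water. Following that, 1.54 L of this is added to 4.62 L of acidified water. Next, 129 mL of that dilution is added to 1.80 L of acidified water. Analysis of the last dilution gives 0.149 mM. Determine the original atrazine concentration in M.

Overall dilution factor = 15.02 × 2.994 × 4.013 × 4 × 14.95 = 1.08 × 10⁴.
Original = 0.149 mM × 1.08 × 10⁴ = 1608 mM = 1.61 M.

1.61 M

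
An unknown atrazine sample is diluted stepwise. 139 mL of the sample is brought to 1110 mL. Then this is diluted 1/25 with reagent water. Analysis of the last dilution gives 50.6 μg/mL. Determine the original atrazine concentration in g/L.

Overall dilution factor = 7.986 × 25 = 200.
Original = 50.6 μg/mL × 200 = 1.01 × 10⁴ μg/mL = 10.1 g/L.

10.1 g/L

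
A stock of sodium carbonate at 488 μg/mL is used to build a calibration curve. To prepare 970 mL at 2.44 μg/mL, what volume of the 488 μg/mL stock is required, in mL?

V₁ = C₂V₂/C₁ = 2.44 × 970 / 488 = 4.85 mL.

4.85 mL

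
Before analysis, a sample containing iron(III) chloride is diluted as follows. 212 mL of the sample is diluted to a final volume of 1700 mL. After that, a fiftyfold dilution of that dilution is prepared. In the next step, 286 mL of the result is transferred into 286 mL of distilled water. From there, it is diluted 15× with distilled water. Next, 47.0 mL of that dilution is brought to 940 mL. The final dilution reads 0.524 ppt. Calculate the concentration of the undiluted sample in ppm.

0.126 ppm

Overall dilution factor = 8.019 × 50 × 2 × 15 × 20 = 2.41 × 10⁵.
Original = 0.524 ppt × 2.41 × 10⁵ = 1.26 × 10⁵ ppt = 0.126 ppm.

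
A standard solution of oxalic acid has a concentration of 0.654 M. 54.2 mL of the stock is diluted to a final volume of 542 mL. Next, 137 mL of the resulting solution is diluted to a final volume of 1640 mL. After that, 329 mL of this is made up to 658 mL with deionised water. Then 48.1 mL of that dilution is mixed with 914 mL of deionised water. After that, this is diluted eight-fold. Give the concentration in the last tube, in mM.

Overall dilution factor = 10 × 11.97 × 2 × 20.00 × 8 = 3.83 × 10⁴.
0.654 M / 3.83 × 10⁴ = 1.71 × 10⁻⁵ M = 0.0171 mM.

0.0171 mM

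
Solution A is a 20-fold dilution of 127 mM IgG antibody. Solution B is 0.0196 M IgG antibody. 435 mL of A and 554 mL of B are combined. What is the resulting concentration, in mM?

C_A = 127 mM / 20 = 6.35 mM.
C_B = 0.0196 M = 19.6 mM.
C_mix = (C_A·V_A + C_B·V_B)/(V_A + V_B) = (6.35×435 + 19.6×554) / 989.0 = 13.8 mM.

13.8 mM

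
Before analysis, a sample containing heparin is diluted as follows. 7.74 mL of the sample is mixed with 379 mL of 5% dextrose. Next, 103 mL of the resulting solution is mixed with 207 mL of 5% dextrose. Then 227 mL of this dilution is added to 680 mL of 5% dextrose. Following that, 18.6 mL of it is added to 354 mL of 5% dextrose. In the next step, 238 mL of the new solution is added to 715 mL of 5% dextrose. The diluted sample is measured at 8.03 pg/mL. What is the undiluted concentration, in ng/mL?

Overall dilution factor = 49.97 × 3.010 × 3.996 × 20.03 × 4.004 = 4.82 × 10⁴.
Original = 8.03 pg/mL × 4.82 × 10⁴ = 3.87 × 10⁵ pg/mL = 387 ng/mL.

387 ng/mL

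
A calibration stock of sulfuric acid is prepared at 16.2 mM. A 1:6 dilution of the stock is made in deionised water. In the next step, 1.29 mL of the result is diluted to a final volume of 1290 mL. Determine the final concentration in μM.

Overall dilution factor = 6 × 1000 = 6000.
16.2 mM / 6000 = 2.70 × 10⁻³ mM = 2.70 μM.

2.70 μM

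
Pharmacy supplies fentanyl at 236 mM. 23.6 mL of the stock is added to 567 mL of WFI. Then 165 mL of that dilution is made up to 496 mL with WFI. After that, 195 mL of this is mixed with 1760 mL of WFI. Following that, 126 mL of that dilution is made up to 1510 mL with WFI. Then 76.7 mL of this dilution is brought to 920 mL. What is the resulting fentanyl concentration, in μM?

2.18 μM

Overall dilution factor = 25.03 × 3.006 × 10.03 × 11.98 × 11.99 = 1.08 × 10⁵.
236 mM / 1.08 × 10⁵ = 2.18 × 10⁻³ mM = 2.18 μM.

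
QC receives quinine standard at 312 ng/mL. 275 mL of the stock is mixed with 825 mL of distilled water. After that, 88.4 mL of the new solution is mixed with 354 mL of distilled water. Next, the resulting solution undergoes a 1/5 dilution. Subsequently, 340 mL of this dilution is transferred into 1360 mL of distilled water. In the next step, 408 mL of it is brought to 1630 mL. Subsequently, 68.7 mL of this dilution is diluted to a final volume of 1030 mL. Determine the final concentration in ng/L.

Overall dilution factor = 4 × 5.005 × 5 × 5 × 3.995 × 14.99 = 3.00 × 10⁴.
312 ng/mL / 3.00 × 10⁴ = 0.0104 ng/mL = 10.4 ng/L.

10.4 ng/L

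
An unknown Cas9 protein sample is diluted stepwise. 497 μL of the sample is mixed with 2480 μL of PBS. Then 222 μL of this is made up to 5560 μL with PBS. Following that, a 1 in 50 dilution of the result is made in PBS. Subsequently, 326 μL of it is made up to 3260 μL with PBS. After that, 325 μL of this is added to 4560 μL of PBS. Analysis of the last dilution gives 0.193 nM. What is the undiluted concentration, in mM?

Overall dilution factor = 5.990 × 25.05 × 50 × 10 × 15.03 = 1.13 × 10⁶.
Original = 0.193 nM × 1.13 × 10⁶ = 2.18 × 10⁵ nM = 0.218 mM.

0.218 mM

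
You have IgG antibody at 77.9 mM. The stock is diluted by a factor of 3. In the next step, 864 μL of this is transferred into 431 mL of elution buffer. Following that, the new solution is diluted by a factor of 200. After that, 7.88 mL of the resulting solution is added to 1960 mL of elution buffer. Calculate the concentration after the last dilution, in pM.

Overall dilution factor = 3 × 499.8 × 200 × 249.7 = 7.49 × 10⁷.
77.9 mM / 7.49 × 10⁷ = 1.04 × 10⁻⁶ mM = 1040 pM.

1040 pM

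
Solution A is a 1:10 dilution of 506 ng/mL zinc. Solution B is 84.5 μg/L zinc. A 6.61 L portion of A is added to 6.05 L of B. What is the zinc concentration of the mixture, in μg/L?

66.8 μg/L

C_A = 506 ng/mL / 10 = 50.6 ng/mL.
C_B = 84.5 μg/L = 84.5 ng/mL.
C_mix = (C_A·V_A + C_B·V_B)/(V_A + V_B) = (50.6×6.61 + 84.5×6.05) / 12.66 = 66.8 ng/mL = 66.8 μg/L.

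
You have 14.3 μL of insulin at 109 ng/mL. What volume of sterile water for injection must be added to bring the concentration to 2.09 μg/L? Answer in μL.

731 μL

2.09 μg/L = 2.09 ng/mL.
V₂ = C₁V₁/C₂ = 109 × 14.3 / 2.09 = 746 μL.
Diluent to add = V₂ − V₁ = 746 − 14.3 = 731 μL.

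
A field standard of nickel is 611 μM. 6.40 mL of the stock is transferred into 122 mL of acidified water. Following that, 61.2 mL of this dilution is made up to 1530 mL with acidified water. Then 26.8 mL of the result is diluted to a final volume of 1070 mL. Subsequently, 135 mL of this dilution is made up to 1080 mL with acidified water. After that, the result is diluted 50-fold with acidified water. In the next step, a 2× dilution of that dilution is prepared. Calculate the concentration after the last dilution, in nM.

0.0381 nM

Overall dilution factor = 20.06 × 25 × 39.93 × 8 × 50 × 2 = 1.60 × 10⁷.
611 μM / 1.60 × 10⁷ = 3.81 × 10⁻⁵ μM = 0.0381 nM.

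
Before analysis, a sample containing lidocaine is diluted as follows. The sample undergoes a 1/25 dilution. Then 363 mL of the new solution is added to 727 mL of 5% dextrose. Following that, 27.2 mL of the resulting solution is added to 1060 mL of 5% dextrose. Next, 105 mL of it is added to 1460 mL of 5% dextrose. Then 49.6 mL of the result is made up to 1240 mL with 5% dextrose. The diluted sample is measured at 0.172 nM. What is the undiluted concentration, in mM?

0.192 mM

Overall dilution factor = 25 × 3.003 × 39.97 × 14.90 × 25 = 1.12 × 10⁶.
Original = 0.172 nM × 1.12 × 10⁶ = 1.92 × 10⁵ nM = 0.192 mM.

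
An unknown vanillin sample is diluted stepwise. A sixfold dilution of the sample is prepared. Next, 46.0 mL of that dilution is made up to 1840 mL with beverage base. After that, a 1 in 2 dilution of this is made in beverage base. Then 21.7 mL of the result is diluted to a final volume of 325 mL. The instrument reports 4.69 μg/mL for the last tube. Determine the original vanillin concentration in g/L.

33.7 g/L

Overall dilution factor = 6 × 40 × 2 × 14.98 = 7189.
Original = 4.69 μg/mL × 7189 = 3.37 × 10⁴ μg/mL = 33.7 g/L.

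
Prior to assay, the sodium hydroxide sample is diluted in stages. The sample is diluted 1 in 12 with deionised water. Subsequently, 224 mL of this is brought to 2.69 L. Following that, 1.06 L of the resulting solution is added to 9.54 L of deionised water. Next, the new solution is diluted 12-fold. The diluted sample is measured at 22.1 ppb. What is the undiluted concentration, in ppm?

382 ppm

Overall dilution factor = 12 × 12.01 × 10 × 12 = 1.73 × 10⁴.
Original = 22.1 ppb × 1.73 × 10⁴ = 3.82 × 10⁵ ppb = 382 ppm.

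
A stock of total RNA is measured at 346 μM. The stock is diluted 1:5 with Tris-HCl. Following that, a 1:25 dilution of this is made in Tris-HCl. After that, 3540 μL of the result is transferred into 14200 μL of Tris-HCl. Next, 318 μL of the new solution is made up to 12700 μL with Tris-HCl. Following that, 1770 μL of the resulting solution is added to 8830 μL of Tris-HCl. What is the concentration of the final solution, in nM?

2.31 nM

Overall dilution factor = 5 × 25 × 5.011 × 39.94 × 5.989 = 1.50 × 10⁵.
346 μM / 1.50 × 10⁵ = 2.31 × 10⁻³ μM = 2.31 nM.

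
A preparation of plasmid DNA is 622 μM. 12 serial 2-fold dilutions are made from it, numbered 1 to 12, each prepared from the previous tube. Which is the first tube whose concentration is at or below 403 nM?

tube 11

Tube n has concentration 622 μM / 2ⁿ.
Need 2ⁿ ≥ 622 μM / 403 nM = 1543, so n ≥ 10.59.
First such tube: n = 11.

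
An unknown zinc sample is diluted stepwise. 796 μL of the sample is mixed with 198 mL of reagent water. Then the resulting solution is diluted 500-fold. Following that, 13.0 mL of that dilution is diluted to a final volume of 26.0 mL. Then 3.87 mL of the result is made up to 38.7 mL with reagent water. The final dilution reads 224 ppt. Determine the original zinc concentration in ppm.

Overall dilution factor = 249.7 × 500 × 2 × 10 = 2.50 × 10⁶.
Original = 224 ppt × 2.50 × 10⁶ = 5.59 × 10⁸ ppt = 559 ppm.

559 ppm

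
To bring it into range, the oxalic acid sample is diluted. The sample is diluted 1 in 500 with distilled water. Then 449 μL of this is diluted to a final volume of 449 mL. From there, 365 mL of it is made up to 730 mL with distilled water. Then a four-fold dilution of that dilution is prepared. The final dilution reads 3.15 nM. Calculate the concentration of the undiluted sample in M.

0.0126 M

Overall dilution factor = 500 × 1000 × 2 × 4 = 4.00 × 10⁶.
Original = 3.15 nM × 4.00 × 10⁶ = 1.26 × 10⁷ nM = 0.0126 M.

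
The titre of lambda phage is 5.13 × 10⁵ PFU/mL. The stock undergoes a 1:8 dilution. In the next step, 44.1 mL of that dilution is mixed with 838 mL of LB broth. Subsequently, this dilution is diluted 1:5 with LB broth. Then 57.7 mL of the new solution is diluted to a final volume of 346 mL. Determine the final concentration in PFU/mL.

107 PFU/mL

Overall dilution factor = 8 × 20.00 × 5 × 5.997 = 4798.
5.13 × 10⁵ PFU/mL / 4798 = 107 PFU/mL.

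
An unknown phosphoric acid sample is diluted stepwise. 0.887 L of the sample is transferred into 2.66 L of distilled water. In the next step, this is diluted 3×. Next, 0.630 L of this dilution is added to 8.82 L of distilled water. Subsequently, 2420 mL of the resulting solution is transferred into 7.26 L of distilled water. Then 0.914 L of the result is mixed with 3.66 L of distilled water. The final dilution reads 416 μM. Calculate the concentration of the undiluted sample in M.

1.50 M

Overall dilution factor = 3.999 × 3 × 15 × 4 × 5.004 = 3602.
Original = 416 μM × 3602 = 1.50 × 10⁶ μM = 1.50 M.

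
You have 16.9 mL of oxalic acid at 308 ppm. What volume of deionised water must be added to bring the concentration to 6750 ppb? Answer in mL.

6750 ppb = 6.75 ppm.
V₂ = C₁V₁/C₂ = 308 × 16.9 / 6.75 = 771 mL.
Diluent to add = V₂ − V₁ = 771 − 16.9 = 754 mL.

754 mL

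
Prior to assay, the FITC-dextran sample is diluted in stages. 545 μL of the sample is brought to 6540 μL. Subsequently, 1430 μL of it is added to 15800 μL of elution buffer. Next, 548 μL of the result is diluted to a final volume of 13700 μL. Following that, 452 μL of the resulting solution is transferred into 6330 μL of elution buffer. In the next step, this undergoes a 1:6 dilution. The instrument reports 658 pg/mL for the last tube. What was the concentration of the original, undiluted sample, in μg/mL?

Overall dilution factor = 12 × 12.05 × 25 × 15.00 × 6 = 3.25 × 10⁵.
Original = 658 pg/mL × 3.25 × 10⁵ = 2.14 × 10⁸ pg/mL = 214 μg/mL.

214 μg/mL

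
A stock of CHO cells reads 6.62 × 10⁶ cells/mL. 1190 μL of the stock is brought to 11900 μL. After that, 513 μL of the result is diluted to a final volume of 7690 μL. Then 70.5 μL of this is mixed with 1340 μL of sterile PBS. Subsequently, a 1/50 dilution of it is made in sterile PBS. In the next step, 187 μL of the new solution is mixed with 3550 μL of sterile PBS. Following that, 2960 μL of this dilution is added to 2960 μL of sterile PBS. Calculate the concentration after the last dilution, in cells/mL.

1.10 cells/mL

Overall dilution factor = 10 × 14.99 × 20.01 × 50 × 19.98 × 2 = 5.99 × 10⁶.
6.62 × 10⁶ cells/mL / 5.99 × 10⁶ = 1.10 cells/mL.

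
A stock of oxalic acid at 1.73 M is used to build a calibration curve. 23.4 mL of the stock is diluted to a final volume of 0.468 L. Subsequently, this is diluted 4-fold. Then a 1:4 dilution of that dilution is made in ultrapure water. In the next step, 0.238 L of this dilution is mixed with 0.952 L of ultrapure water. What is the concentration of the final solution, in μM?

1080 μM

Overall dilution factor = 20 × 4 × 4 × 5 = 1600.
1.73 M / 1600 = 1.08 × 10⁻³ M = 1080 μM.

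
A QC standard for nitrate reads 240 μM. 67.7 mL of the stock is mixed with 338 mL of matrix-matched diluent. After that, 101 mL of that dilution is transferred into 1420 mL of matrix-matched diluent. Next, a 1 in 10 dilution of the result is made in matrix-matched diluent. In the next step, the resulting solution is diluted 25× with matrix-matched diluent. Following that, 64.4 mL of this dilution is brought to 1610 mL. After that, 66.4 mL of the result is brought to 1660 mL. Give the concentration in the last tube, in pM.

Overall dilution factor = 5.993 × 15.06 × 10 × 25 × 25 × 25 = 1.41 × 10⁷.
240 μM / 1.41 × 10⁷ = 1.70 × 10⁻⁵ μM = 17.0 pM.

17.0 pM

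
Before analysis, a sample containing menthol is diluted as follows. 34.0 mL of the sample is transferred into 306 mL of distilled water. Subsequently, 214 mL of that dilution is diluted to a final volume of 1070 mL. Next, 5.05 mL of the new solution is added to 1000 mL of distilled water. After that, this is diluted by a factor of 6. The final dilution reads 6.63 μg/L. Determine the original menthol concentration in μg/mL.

Overall dilution factor = 10 × 5 × 199.0 × 6 = 5.97 × 10⁴.
Original = 6.63 μg/L × 5.97 × 10⁴ = 3.96 × 10⁵ μg/L = 396 μg/mL.

396 μg/mL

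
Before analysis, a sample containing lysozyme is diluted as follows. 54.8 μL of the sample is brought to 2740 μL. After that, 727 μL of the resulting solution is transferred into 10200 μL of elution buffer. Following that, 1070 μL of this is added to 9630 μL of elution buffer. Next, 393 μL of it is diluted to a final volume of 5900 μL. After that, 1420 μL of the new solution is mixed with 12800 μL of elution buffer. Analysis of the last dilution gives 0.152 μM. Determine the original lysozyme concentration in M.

Overall dilution factor = 50 × 15.03 × 10 × 15.01 × 10.01 = 1.13 × 10⁶.
Original = 0.152 μM × 1.13 × 10⁶ = 1.72 × 10⁵ μM = 0.172 M.

0.172 M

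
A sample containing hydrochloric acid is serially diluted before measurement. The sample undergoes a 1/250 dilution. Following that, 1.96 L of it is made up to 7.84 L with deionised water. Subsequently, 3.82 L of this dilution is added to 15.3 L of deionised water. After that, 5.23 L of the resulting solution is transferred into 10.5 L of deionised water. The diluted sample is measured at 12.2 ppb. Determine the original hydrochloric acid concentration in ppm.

Overall dilution factor = 250 × 4 × 5.005 × 3.008 = 1.51 × 10⁴.
Original = 12.2 ppb × 1.51 × 10⁴ = 1.84 × 10⁵ ppb = 184 ppm.

184 ppm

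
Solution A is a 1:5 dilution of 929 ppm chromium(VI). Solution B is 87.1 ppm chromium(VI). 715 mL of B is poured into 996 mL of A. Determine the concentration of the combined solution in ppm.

145 ppm

C_A = 929 ppm / 5 = 186 ppm.
C_mix = (C_A·V_A + C_B·V_B)/(V_A + V_B) = (186×996 + 87.1×715) / 1711 = 145 ppm.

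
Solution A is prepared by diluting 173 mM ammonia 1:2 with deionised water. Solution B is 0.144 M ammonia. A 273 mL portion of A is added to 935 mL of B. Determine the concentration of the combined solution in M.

0.131 M

C_A = 173 mM / 2 = 86.5 mM.
C_B = 0.144 M = 144 mM.
C_mix = (C_A·V_A + C_B·V_B)/(V_A + V_B) = (86.5×273 + 144×935) / 1208 = 131 mM = 0.131 M.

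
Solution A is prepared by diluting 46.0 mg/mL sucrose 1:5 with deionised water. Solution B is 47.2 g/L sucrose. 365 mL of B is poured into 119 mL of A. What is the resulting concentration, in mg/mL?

C_A = 46.0 mg/mL / 5 = 9.20 mg/mL.
C_B = 47.2 g/L = 47.2 mg/mL.
C_mix = (C_A·V_A + C_B·V_B)/(V_A + V_B) = (9.20×119 + 47.2×365) / 484.0 = 37.9 mg/mL.

37.9 mg/mL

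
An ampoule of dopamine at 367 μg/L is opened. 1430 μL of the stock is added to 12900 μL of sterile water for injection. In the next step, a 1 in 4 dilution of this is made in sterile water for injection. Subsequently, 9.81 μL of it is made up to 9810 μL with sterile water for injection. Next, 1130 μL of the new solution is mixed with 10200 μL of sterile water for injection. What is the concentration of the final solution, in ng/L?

0.913 ng/L

Overall dilution factor = 10.02 × 4 × 1000 × 10.03 = 4.02 × 10⁵.
367 μg/L / 4.02 × 10⁵ = 9.13 × 10⁻⁴ μg/L = 0.913 ng/L.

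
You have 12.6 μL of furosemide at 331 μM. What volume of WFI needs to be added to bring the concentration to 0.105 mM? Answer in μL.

27.1 μL

0.105 mM = 105 μM.
V₂ = C₁V₁/C₂ = 331 × 12.6 / 105 = 39.7 μL.
Diluent to add = V₂ − V₁ = 39.7 − 12.6 = 27.1 μL.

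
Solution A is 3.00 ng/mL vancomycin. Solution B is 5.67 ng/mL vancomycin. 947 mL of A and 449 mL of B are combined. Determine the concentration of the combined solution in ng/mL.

3.86 ng/mL

C_mix = (C_A·V_A + C_B·V_B)/(V_A + V_B) = (3.00×947 + 5.67×449) / 1396 = 3.86 ng/mL.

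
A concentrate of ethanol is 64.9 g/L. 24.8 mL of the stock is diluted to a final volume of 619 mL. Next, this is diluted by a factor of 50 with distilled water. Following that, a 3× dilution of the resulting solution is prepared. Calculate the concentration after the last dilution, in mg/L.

17.3 mg/L

Overall dilution factor = 24.96 × 50 × 3 = 3744.
64.9 g/L / 3744 = 0.0173 g/L = 17.3 mg/L.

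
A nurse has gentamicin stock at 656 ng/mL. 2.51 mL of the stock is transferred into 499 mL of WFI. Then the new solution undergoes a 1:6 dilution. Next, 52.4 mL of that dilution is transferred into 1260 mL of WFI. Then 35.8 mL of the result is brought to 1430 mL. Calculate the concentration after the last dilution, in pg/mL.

0.547 pg/mL

Overall dilution factor = 199.8 × 6 × 25.05 × 39.94 = 1.20 × 10⁶.
656 ng/mL / 1.20 × 10⁶ = 5.47 × 10⁻⁴ ng/mL = 0.547 pg/mL.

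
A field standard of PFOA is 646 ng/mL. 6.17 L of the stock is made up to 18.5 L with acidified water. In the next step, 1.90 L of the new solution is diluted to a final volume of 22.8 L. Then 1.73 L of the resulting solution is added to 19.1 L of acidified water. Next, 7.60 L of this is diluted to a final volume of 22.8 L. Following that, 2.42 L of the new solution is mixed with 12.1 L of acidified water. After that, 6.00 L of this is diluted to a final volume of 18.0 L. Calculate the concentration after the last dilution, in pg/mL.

27.6 pg/mL

Overall dilution factor = 2.998 × 12 × 12.04 × 3 × 6 × 3 = 2.34 × 10⁴.
646 ng/mL / 2.34 × 10⁴ = 0.0276 ng/mL = 27.6 pg/mL.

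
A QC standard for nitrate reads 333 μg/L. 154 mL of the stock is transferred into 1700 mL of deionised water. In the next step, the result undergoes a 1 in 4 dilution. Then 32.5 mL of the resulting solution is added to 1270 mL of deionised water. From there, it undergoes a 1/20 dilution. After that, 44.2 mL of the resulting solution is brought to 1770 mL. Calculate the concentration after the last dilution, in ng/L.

0.215 ng/L

Overall dilution factor = 12.04 × 4 × 40.08 × 20 × 40.05 = 1.55 × 10⁶.
333 μg/L / 1.55 × 10⁶ = 2.15 × 10⁻⁴ μg/L = 0.215 ng/L.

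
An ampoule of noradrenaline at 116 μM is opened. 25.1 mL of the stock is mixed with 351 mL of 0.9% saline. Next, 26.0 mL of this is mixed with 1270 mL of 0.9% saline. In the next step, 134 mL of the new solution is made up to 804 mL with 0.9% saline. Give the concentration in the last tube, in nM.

25.9 nM

Overall dilution factor = 14.98 × 49.85 × 6 = 4481.
116 μM / 4481 = 0.0259 μM = 25.9 nM.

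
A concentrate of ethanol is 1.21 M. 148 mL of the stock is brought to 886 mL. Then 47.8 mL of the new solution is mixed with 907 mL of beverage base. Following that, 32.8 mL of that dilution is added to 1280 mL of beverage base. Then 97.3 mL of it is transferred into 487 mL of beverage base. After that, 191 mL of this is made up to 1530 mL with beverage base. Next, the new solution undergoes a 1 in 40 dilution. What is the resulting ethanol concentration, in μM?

0.131 μM

Overall dilution factor = 5.986 × 19.97 × 40.02 × 6.005 × 8.010 × 40 = 9.21 × 10⁶.
1.21 M / 9.21 × 10⁶ = 1.31 × 10⁻⁷ M = 0.131 μM.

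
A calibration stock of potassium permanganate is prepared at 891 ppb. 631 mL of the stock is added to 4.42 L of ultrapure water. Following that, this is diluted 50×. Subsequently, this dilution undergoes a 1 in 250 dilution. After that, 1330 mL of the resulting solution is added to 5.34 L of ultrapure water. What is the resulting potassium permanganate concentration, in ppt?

Overall dilution factor = 8.005 × 50 × 250 × 5.015 = 5.02 × 10⁵.
891 ppb / 5.02 × 10⁵ = 1.78 × 10⁻³ ppb = 1.78 ppt.

1.78 ppt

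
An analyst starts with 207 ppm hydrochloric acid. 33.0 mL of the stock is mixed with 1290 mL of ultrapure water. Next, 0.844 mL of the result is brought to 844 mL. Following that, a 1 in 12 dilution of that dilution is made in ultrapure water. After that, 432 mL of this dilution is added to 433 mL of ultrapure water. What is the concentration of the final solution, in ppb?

0.215 ppb

Overall dilution factor = 40.09 × 1000 × 12 × 2.002 = 9.63 × 10⁵.
207 ppm / 9.63 × 10⁵ = 2.15 × 10⁻⁴ ppm = 0.215 ppb.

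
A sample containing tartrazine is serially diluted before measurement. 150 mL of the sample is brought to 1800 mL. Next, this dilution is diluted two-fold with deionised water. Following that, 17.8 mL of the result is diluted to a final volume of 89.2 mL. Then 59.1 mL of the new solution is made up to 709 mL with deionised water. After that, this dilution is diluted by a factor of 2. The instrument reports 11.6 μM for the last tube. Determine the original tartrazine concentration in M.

Overall dilution factor = 12 × 2 × 5.011 × 12.00 × 2 = 2886.
Original = 11.6 μM × 2886 = 3.35 × 10⁴ μM = 0.0335 M.

0.0335 M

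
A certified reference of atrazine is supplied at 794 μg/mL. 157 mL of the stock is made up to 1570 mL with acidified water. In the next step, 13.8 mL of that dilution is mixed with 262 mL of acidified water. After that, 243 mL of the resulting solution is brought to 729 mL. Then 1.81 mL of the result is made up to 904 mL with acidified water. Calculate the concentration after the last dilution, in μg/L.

Overall dilution factor = 10 × 19.99 × 3 × 499.4 = 2.99 × 10⁵.
794 μg/mL / 2.99 × 10⁵ = 2.65 × 10⁻³ μg/mL = 2.65 μg/L.

2.65 μg/L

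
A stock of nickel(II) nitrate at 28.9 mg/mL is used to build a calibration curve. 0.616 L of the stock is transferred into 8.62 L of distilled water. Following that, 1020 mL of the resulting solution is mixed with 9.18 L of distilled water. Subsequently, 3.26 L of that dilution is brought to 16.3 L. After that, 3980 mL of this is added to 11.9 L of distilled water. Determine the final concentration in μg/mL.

Overall dilution factor = 14.99 × 10 × 5 × 3.990 = 2991.
28.9 mg/mL / 2991 = 9.66 × 10⁻³ mg/mL = 9.66 μg/mL.

9.66 μg/mL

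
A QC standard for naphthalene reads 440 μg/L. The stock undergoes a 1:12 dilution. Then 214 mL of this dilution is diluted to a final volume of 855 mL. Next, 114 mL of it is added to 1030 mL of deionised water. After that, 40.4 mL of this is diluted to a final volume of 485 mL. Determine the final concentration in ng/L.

76.2 ng/L

Overall dilution factor = 12 × 3.995 × 10.04 × 12.00 = 5776.
440 μg/L / 5776 = 0.0762 μg/L = 76.2 ng/L.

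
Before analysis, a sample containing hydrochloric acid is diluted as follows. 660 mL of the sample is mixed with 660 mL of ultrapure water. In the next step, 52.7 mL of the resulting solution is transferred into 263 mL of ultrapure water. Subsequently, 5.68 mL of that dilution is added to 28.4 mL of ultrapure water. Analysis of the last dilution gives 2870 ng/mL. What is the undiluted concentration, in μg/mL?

Overall dilution factor = 2 × 5.991 × 6 = 71.9.
Original = 2870 ng/mL × 71.9 = 2.06 × 10⁵ ng/mL = 206 μg/mL.

206 μg/mL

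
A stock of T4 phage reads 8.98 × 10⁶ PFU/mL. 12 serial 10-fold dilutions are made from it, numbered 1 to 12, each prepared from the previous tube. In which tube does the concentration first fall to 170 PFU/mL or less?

Tube n has concentration 8.98 × 10⁶ PFU/mL / 10ⁿ.
Need 10ⁿ ≥ 8.98 × 10⁶ PFU/mL / 170 PFU/mL = 5.28 × 10⁴, so n ≥ 4.72.
First such tube: n = 5.

tube 5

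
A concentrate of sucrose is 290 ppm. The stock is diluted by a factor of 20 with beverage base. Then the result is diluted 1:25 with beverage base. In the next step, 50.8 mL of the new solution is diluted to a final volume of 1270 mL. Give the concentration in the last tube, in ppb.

23.2 ppb

Overall dilution factor = 20 × 25 × 25 = 1.25 × 10⁴.
290 ppm / 1.25 × 10⁴ = 0.0232 ppm = 23.2 ppb.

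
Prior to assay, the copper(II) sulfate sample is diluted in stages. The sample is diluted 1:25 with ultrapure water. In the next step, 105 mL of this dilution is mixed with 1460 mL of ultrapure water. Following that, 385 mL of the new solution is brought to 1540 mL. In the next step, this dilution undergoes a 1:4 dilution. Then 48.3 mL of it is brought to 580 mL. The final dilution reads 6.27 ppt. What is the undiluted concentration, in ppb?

449 ppb

Overall dilution factor = 25 × 14.90 × 4 × 4 × 12.01 = 7.16 × 10⁴.
Original = 6.27 ppt × 7.16 × 10⁴ = 4.49 × 10⁵ ppt = 449 ppb.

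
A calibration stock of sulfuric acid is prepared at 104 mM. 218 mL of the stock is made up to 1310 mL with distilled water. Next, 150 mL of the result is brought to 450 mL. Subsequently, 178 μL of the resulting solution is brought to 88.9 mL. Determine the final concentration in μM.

11.6 μM

Overall dilution factor = 6.009 × 3 × 499.4 = 9004.
104 mM / 9004 = 0.0116 mM = 11.6 μM.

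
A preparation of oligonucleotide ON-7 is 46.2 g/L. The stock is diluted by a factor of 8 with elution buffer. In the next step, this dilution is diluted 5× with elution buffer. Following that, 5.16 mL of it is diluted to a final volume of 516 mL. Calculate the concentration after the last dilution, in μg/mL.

11.6 μg/mL

Overall dilution factor = 8 × 5 × 100 = 4000.
46.2 g/L / 4000 = 0.0116 g/L = 11.6 μg/mL.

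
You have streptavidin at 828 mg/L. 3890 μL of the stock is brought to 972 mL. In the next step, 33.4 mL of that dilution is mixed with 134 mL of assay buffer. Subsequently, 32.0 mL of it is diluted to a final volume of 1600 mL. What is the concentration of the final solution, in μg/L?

Overall dilution factor = 249.9 × 5.012 × 50 = 6.26 × 10⁴.
828 mg/L / 6.26 × 10⁴ = 0.0132 mg/L = 13.2 μg/L.

13.2 μg/L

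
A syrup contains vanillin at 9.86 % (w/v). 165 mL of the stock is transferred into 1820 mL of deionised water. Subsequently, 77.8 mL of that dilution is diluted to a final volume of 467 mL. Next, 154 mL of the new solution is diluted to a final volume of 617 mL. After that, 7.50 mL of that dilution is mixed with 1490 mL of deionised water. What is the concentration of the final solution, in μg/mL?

Overall dilution factor = 12.03 × 6.003 × 4.006 × 199.7 = 5.78 × 10⁴.
9.86 % (w/v) / 5.78 × 10⁴ = 1.71 × 10⁻⁴ % (w/v) = 1.71 μg/mL.

1.71 μg/mL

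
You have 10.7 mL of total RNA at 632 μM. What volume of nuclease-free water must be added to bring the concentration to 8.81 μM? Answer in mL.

V₂ = C₁V₁/C₂ = 632 × 10.7 / 8.81 = 768 mL.
Diluent to add = V₂ − V₁ = 768 − 10.7 = 757 mL.

757 mL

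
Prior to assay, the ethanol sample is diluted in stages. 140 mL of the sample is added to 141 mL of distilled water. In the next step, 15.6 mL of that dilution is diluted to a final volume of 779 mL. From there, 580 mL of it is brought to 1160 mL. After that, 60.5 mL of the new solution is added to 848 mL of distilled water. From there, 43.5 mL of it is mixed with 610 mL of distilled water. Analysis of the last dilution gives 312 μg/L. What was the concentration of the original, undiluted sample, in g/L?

Overall dilution factor = 2.007 × 49.94 × 2 × 15.02 × 15.02 = 4.52 × 10⁴.
Original = 312 μg/L × 4.52 × 10⁴ = 1.41 × 10⁷ μg/L = 14.1 g/L.

14.1 g/L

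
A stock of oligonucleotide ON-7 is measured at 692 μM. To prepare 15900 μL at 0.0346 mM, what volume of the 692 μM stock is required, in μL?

795 μL

0.0346 mM = 34.6 μM.
V₁ = C₂V₂/C₁ = 34.6 × 15900 / 692 = 795 μL.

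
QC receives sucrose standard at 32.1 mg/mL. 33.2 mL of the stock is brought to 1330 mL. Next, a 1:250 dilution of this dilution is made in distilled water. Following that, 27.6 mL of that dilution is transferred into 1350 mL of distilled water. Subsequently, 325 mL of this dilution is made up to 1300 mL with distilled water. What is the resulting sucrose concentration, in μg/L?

16.1 μg/L

Overall dilution factor = 40.06 × 250 × 49.91 × 4 = 2.00 × 10⁶.
32.1 mg/mL / 2.00 × 10⁶ = 1.61 × 10⁻⁵ mg/mL = 16.1 μg/L.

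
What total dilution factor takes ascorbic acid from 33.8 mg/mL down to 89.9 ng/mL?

Factor = C₀/C_target = 33.8 mg/mL / 89.9 ng/mL = 3.76 × 10⁵.

3.76 × 10⁵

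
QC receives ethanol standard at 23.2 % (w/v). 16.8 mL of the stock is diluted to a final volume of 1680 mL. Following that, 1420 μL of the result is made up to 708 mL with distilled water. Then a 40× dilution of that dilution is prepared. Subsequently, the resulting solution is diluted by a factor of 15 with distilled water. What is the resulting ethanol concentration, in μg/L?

Overall dilution factor = 100 × 498.6 × 40 × 15 = 2.99 × 10⁷.
23.2 % (w/v) / 2.99 × 10⁷ = 7.76 × 10⁻⁷ % (w/v) = 7.76 μg/L.

7.76 μg/L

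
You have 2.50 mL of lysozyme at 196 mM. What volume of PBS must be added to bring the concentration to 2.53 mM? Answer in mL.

V₂ = C₁V₁/C₂ = 196 × 2.50 / 2.53 = 194 mL.
Diluent to add = V₂ − V₁ = 194 − 2.50 = 191 mL.

191 mL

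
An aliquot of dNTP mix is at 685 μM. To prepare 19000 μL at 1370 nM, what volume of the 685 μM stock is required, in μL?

1370 nM = 1.37 μM.
V₁ = C₂V₂/C₁ = 1.37 × 19000 / 685 = 38.0 μL.

38.0 μL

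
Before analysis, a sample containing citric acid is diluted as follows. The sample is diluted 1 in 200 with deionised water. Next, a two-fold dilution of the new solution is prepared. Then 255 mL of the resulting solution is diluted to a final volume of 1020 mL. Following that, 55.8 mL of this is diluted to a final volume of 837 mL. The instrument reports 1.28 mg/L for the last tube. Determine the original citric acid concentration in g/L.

30.7 g/L

Overall dilution factor = 200 × 2 × 4 × 15 = 2.40 × 10⁴.
Original = 1.28 mg/L × 2.40 × 10⁴ = 3.07 × 10⁴ mg/L = 30.7 g/L.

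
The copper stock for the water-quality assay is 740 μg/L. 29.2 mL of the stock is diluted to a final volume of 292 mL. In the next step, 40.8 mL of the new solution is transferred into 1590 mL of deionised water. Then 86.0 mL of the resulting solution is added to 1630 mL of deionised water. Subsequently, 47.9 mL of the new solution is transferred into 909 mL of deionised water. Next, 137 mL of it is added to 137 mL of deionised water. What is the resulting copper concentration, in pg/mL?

Overall dilution factor = 10 × 39.97 × 19.95 × 19.98 × 2 = 3.19 × 10⁵.
740 μg/L / 3.19 × 10⁵ = 2.32 × 10⁻³ μg/L = 2.32 pg/mL.

2.32 pg/mL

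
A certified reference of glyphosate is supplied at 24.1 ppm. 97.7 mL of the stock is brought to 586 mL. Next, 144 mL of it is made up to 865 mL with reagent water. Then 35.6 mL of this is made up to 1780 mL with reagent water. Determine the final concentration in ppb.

Overall dilution factor = 5.998 × 6.007 × 50 = 1801.
24.1 ppm / 1801 = 0.0134 ppm = 13.4 ppb.

13.4 ppb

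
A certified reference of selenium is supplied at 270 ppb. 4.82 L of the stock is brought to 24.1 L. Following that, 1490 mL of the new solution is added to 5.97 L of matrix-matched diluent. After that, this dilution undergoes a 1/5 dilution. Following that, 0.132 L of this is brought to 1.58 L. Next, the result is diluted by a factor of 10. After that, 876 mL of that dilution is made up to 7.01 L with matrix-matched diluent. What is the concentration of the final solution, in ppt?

Overall dilution factor = 5 × 5.007 × 5 × 11.97 × 10 × 8.002 = 1.20 × 10⁵.
270 ppb / 1.20 × 10⁵ = 2.25 × 10⁻³ ppb = 2.25 ppt.

2.25 ppt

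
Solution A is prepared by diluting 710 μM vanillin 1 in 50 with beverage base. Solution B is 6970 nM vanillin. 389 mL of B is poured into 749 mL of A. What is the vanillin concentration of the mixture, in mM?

C_A = 710 μM / 50 = 14.2 μM.
C_B = 6970 nM = 6.97 μM.
C_mix = (C_A·V_A + C_B·V_B)/(V_A + V_B) = (14.2×749 + 6.97×389) / 1138 = 11.7 μM = 0.0117 mM.

0.0117 mM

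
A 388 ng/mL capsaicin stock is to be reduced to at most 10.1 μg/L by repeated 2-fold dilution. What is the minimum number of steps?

6

Need 2ⁿ ≥ 38.4, so n ≥ log(38.4)/log(2) = 5.26.
Minimum whole steps: n = 6.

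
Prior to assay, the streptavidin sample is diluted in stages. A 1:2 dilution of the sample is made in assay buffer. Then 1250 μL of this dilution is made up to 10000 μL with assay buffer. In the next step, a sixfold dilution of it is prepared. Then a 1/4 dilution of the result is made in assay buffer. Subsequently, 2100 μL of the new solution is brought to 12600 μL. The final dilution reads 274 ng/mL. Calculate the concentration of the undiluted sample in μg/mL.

Overall dilution factor = 2 × 8 × 6 × 4 × 6 = 2304.
Original = 274 ng/mL × 2304 = 6.31 × 10⁵ ng/mL = 631 μg/mL.

631 μg/mL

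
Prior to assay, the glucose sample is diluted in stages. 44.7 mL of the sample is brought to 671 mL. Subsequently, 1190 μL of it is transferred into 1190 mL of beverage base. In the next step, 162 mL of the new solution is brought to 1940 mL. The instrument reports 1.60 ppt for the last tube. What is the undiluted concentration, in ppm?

Overall dilution factor = 15.01 × 1001 × 11.98 = 1.80 × 10⁵.
Original = 1.60 ppt × 1.80 × 10⁵ = 2.88 × 10⁵ ppt = 0.288 ppm.

0.288 ppm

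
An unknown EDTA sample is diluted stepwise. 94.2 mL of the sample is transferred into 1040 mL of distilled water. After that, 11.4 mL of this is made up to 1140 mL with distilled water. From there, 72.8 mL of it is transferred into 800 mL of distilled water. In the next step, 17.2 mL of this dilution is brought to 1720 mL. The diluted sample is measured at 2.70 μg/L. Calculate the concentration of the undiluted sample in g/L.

Overall dilution factor = 12.04 × 100 × 11.99 × 100 = 1.44 × 10⁶.
Original = 2.70 μg/L × 1.44 × 10⁶ = 3.90 × 10⁶ μg/L = 3.90 g/L.

3.90 g/L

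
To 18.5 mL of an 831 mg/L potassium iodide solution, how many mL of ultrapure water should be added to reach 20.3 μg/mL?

739 mL

20.3 μg/mL = 20.3 mg/L.
V₂ = C₁V₁/C₂ = 831 × 18.5 / 20.3 = 757 mL.
Diluent to add = V₂ − V₁ = 757 − 18.5 = 739 mL.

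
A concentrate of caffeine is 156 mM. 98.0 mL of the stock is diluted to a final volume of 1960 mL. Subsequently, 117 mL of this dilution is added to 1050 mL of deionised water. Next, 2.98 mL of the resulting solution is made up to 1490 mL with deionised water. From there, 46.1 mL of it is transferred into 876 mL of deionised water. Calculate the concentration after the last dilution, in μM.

0.0782 μM

Overall dilution factor = 20 × 9.974 × 500 × 20.00 = 2.00 × 10⁶.
156 mM / 2.00 × 10⁶ = 7.82 × 10⁻⁵ mM = 0.0782 μM.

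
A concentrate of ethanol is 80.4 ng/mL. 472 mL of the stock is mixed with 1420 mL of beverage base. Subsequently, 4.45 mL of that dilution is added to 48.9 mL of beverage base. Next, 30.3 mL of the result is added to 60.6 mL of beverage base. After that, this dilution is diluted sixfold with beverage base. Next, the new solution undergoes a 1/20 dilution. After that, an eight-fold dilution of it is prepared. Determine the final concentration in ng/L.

0.581 ng/L

Overall dilution factor = 4.008 × 11.99 × 3 × 6 × 20 × 8 = 1.38 × 10⁵.
80.4 ng/mL / 1.38 × 10⁵ = 5.81 × 10⁻⁴ ng/mL = 0.581 ng/L.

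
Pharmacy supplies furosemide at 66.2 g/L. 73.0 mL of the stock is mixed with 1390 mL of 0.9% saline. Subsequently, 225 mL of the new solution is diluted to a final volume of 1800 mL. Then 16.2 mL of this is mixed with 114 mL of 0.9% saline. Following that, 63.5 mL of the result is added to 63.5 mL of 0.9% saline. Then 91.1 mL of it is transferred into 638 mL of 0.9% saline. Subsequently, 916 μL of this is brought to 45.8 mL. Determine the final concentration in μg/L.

64.2 μg/L

Overall dilution factor = 20.04 × 8 × 8.037 × 2 × 8.003 × 50 = 1.03 × 10⁶.
66.2 g/L / 1.03 × 10⁶ = 6.42 × 10⁻⁵ g/L = 64.2 μg/L.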